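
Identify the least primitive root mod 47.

5

φ(47) = 47 − 1 = 46 = 2 · 23.
Test candidates g = 2, 3, … against the prime factors q ∈ {2, 23} of φ(47): g is a generator iff g^(46/q) ≢ 1 for every such q.
g = 2: 2^23 ≡ 1 — hits 1, so not a primitive root.
g = 3: 3^23 ≡ 1 — hits 1, so not a primitive root.
g = 4: 4^23 ≡ 1 — hits 1, so not a primitive root.
g = 5: 5^23 ≡ 46; 5^2 ≡ 25 — none is 1, so 5 is a primitive root.
So 5 is the smallest generator of (Z/47Z)^×.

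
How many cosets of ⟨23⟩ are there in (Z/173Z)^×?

Since 23 ∈ (Z/173Z)^×, its order divides φ(173) = 173 − 1 = 172 = 2^2 · 43.
Divisors of 172: 1, 2, 4, 43, 86, 172.
Evaluate successive powers at the divisors of 172:
23^1 ≡ 23 (mod 173)
23^2 ≡ 10 (mod 173)
23^4 ≡ 100 (mod 173)
23^43 ≡ 1 (mod 173) ✓
So ord_173(23) = 43, hence |⟨23⟩| = 43.
The index is φ(173) / ord(23) = 172 / 43 = 4.

4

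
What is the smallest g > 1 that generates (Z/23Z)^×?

φ(23) = 23 − 1 = 22 = 2 · 11.
Test candidates g = 2, 3, … against the prime factors q ∈ {2, 11} of φ(23): g is a generator iff g^(22/q) ≢ 1 for every such q.
g = 2: 2^11 ≡ 1 — hits 1, so not a primitive root.
g = 3: 3^11 ≡ 1 — hits 1, so not a primitive root.
g = 4: 4^11 ≡ 1 — hits 1, so not a primitive root.
g = 5: 5^11 ≡ 22; 5^2 ≡ 2 — none is 1, so 5 is a primitive root.
The smallest primitive root modulo 23 is 5.

5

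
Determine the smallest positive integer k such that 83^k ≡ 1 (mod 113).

14

ord(83) | φ(113) = 113 − 1 = 112 = 2^4 · 7.
Divisors of 112: 1, 2, 4, 7, 8, 14, 16, 28, 56, 112.
Compute 83^d (mod 113) for the divisors d until we hit 1:
83^1 ≡ 83 (mod 113)
83^2 ≡ 109 (mod 113)
83^4 ≡ 16 (mod 113)
83^7 ≡ 112 (mod 113)
83^8 ≡ 30 (mod 113)
83^14 ≡ 1 (mod 113) ✓
So ord_113(83) = 14.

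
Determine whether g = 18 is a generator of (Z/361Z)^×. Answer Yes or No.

No

φ(361) = φ(19^2) = 19·(19−1) = 342 = 2 · 3^2 · 19.
18 is a primitive root mod 361 iff 18^(φ(361)/q) ≢ 1 for every prime q | φ(361), i.e. q ∈ {2, 3, 19}.
18^171 ≡ 360 (mod 361)  [q = 2: ≢ 1 ✓]
18^114 ≡ 1 (mod 361)  [q = 3: ≡ 1 ✗]
18^18 ≡ 20 (mod 361)  [q = 19: ≢ 1 ✓]
The check at q = 3 fails, so 18 generates a proper subgroup.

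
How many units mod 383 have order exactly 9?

0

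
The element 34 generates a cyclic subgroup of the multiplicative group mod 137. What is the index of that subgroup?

8

ord(34) | φ(137) = 137 − 1 = 136 = 2^3 · 17.
Divisors of 136: 1, 2, 4, 8, 17, 34, 68, 136.
Check 34^d mod 137 for each divisor in increasing order:
34^1 ≡ 34 (mod 137)
34^2 ≡ 60 (mod 137)
34^4 ≡ 38 (mod 137)
34^8 ≡ 74 (mod 137)
34^17 ≡ 1 (mod 137) ✓
So ord_137(34) = 17, hence |⟨34⟩| = 17.
Index = |(Z/137Z)^×| / |⟨34⟩| = 136 / 17 = 8.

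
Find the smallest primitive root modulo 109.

6

φ(109) = 109 − 1 = 108 = 2^2 · 3^3.
Test candidates g = 2, 3, … against the prime factors q ∈ {2, 3} of φ(109): g is a generator iff g^(108/q) ≢ 1 for every such q.
g = 2: 2^54 ≡ 108; 2^36 ≡ 1 — hits 1, so not a primitive root.
g = 3: 3^54 ≡ 1 — hits 1, so not a primitive root.
g = 4: 4^54 ≡ 1 — hits 1, so not a primitive root.
g = 5: 5^54 ≡ 1 — hits 1, so not a primitive root.
g = 6: 6^54 ≡ 108; 6^36 ≡ 63 — none is 1, so 6 is a primitive root.
So 6 is the smallest generator of (Z/109Z)^×.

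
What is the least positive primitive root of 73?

φ(73) = 73 − 1 = 72 = 2^3 · 3^2.
g is a primitive root iff g^(72/q) ≢ 1 (mod 73) for each prime q ∈ {2, 3}.
g = 2: 2^36 ≡ 1 — hits 1, so not a primitive root.
g = 3: 3^36 ≡ 1 — hits 1, so not a primitive root.
g = 4: 4^36 ≡ 1 — hits 1, so not a primitive root.
g = 5: 5^36 ≡ 72; 5^24 ≡ 8 — none is 1, so 5 is a primitive root.
So 5 is the smallest generator of (Z/73Z)^×.

5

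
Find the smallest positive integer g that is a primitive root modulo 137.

φ(137) = 137 − 1 = 136 = 2^3 · 17.
g is a primitive root iff g^(136/q) ≢ 1 (mod 137) for each prime q ∈ {2, 17}.
g = 2: 2^68 ≡ 1 — hits 1, so not a primitive root.
g = 3: 3^68 ≡ 136; 3^8 ≡ 122 — none is 1, so 3 is a primitive root.
The smallest primitive root modulo 137 is 3.

3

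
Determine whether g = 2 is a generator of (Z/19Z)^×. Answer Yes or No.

Yes

φ(19) = 19 − 1 = 18 = 2 · 3^2.
Test 2^(18/q) mod 19 for each prime factor q of 18:
2^9 ≡ 18 (mod 19)  [q = 2: ≢ 1 ✓]
2^6 ≡ 7 (mod 19)  [q = 3: ≢ 1 ✓]
All checks pass, so 2 has order 18 and is a primitive root modulo 19.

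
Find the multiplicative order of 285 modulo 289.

68

By Lagrange's theorem, ord_289(285) divides φ(289) = φ(17^2) = 17·(17−1) = 272 = 2^4 · 17.
Divisors of 272: 1, 2, 4, 8, 16, 17, 34, 68, 136, 272.
Compute 285^d (mod 289) for the divisors d until we hit 1:
285^1 ≡ 285
285^2 ≡ 16
285^4 ≡ 256
285^8 ≡ 222
285^16 ≡ 154
285^17 ≡ 251
285^34 ≡ 288
285^68 ≡ 1
Hence ord(285) = 68.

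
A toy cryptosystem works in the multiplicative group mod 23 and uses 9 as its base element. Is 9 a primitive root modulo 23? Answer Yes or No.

No

φ(23) = 23 − 1 = 22 = 2 · 11.
9 is a primitive root mod 23 iff 9^(φ(23)/q) ≢ 1 for every prime q | φ(23), i.e. q ∈ {2, 11}.
9^11 ≡ 1 (mod 23)  [q = 2: ≡ 1 ✗]
9^2 ≡ 12 (mod 23)  [q = 11: ≢ 1 ✓]
Since 9^11 ≡ 1, the order of 9 divides 11 < 22, so 9 is not a primitive root.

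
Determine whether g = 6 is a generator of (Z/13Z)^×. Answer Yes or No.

Yes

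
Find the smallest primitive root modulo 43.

3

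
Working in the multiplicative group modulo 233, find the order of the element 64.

29

By Lagrange's theorem, ord_233(64) divides φ(233) = 233 − 1 = 232 = 2^3 · 29.
Divisors of 232: 1, 2, 4, 8, 29, 58, 116, 232.
Check 64^d mod 233 for each divisor in increasing order:
64^1 ≡ 64 (mod 233)
64^2 ≡ 135 (mod 233)
64^4 ≡ 51 (mod 233)
64^8 ≡ 38 (mod 233)
64^29 ≡ 1 (mod 233) ✓
Hence ord(64) = 29.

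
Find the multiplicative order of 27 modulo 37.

6

The order of 27 must divide φ(37) = 37 − 1 = 36 = 2^2 · 3^2.
Divisors of 36: 1, 2, 3, 4, 6, 9, 12, 18, 36.
Check 27^d mod 37 for each divisor in increasing order:
27^1 ≡ 27 (mod 37)
27^2 ≡ 26 (mod 37)
27^3 ≡ 36 (mod 37)
27^4 ≡ 10 (mod 37)
27^6 ≡ 1 (mod 37) ✓
The smallest such exponent is 6, so the order of 27 is 6.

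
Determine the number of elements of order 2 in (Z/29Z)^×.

1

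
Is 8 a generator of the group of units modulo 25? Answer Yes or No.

φ(25) = φ(5^2) = 5·(5−1) = 20 = 2^2 · 5.
It suffices to check that the order of 8 is not a proper divisor of 20: compute 8^(20/q) for q ∈ {2, 5}.
8^10 ≡ 24 (mod 25)  [q = 2: ≢ 1 ✓]
8^4 ≡ 21 (mod 25)  [q = 5: ≢ 1 ✓]
All checks pass, so 8 has order 20 and is a primitive root modulo 25.

Yes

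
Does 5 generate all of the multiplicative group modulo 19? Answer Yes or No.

φ(19) = 19 − 1 = 18 = 2 · 3^2.
5 is a primitive root mod 19 iff 5^(φ(19)/q) ≢ 1 for every prime q | φ(19), i.e. q ∈ {2, 3}.
5^9 ≡ 1 (mod 19)  [q = 2: ≡ 1 ✗]
5^6 ≡ 7 (mod 19)  [q = 3: ≢ 1 ✓]
5^9 ≡ 1 shows ord(5) | 9, strictly less than φ(19); not a primitive root.

No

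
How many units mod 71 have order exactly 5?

φ(71) = 71 − 1 = 70 = 2 · 5 · 7.
In a cyclic group of order 70, there are φ(d) elements of order d for each divisor d of 70, and zero for non-divisors.
5 | 70, and φ(5) = 5 − 1 = 4.

4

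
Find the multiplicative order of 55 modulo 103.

ord(55) | φ(103) = 103 − 1 = 102 = 2 · 3 · 17.
Divisors of 102: 1, 2, 3, 6, 17, 34, 51, 102.
Check 55^d mod 103 for each divisor in increasing order:
55^1 ≡ 55 (mod 103)
55^2 ≡ 38 (mod 103)
55^3 ≡ 30 (mod 103)
55^6 ≡ 76 (mod 103)
55^17 ≡ 56 (mod 103)
55^34 ≡ 46 (mod 103)
55^51 ≡ 1 (mod 103) ✓
Therefore the multiplicative order of 55 modulo 103 is 51.

51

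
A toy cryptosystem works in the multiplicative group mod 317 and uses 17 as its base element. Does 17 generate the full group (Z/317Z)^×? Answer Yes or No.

Yes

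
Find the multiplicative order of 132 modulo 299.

The order of 132 must divide φ(299) = φ(13·23) = (13−1)·(23−1) = 12·22 = 264 = 2^3 · 3 · 11.
Divisors of 264: 1, 2, 3, 4, 6, 8, 11, 12, 22, 24, 33, 44, 66, 88, 132, 264.
Test each divisor d:
132^1 ≡ 132
132^2 ≡ 82
132^3 ≡ 60
132^4 ≡ 146
132^6 ≡ 12
132^8 ≡ 87
132^11 ≡ 137
132^12 ≡ 144
132^22 ≡ 231
132^24 ≡ 105
132^33 ≡ 252
132^44 ≡ 139
132^66 ≡ 116
132^88 ≡ 185
132^132 ≡ 1
The smallest such exponent is 132, so the order of 132 is 132.

132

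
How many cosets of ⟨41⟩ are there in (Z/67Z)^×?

Since 41 ∈ (Z/67Z)^×, its order divides φ(67) = 67 − 1 = 66 = 2 · 3 · 11.
Divisors of 66: 1, 2, 3, 6, 11, 22, 33, 66.
Compute 41^d (mod 67) for the divisors d until we hit 1:
41^1 ≡ 41 (mod 67)
41^2 ≡ 6 (mod 67)
41^3 ≡ 45 (mod 67)
41^6 ≡ 15 (mod 67)
41^11 ≡ 30 (mod 67)
41^22 ≡ 29 (mod 67)
41^33 ≡ 66 (mod 67)
41^66 ≡ 1 (mod 67) ✓
Thus |⟨41⟩| = ord(41) = 66.
The index is φ(67) / ord(41) = 66 / 66 = 1.

1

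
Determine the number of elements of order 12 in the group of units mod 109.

4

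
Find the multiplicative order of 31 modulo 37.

The order of 31 must divide φ(37) = 37 − 1 = 36 = 2^2 · 3^2.
Divisors of 36: 1, 2, 3, 4, 6, 9, 12, 18, 36.
Check 31^d mod 37 for each divisor in increasing order:
31^1 ≡ 31
31^2 ≡ 36
31^3 ≡ 6
31^4 ≡ 1
Hence ord(31) = 4.

4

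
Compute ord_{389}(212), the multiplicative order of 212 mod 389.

Since 212 ∈ (Z/389Z)^×, its order divides φ(389) = 389 − 1 = 388 = 2^2 · 97.
Divisors of 388: 1, 2, 4, 97, 194, 388.
Evaluate successive powers at the divisors of 388:
212^1 ≡ 212
212^2 ≡ 209
212^4 ≡ 113
212^97 ≡ 274
212^194 ≡ 388
212^388 ≡ 1
Hence ord(212) = 388.

388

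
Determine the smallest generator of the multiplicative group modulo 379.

2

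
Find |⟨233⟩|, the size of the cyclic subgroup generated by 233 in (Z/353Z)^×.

176

The order of 233 must divide φ(353) = 353 − 1 = 352 = 2^5 · 11.
Divisors of 352: 1, 2, 4, 8, 11, 16, 22, 32, 44, 88, 176, 352.
Test each divisor d:
233^1 ≡ 233 (mod 353)
233^2 ≡ 280 (mod 353)
233^4 ≡ 34 (mod 353)
233^8 ≡ 97 (mod 353)
233^11 ≡ 49 (mod 353)
233^16 ≡ 231 (mod 353)
233^22 ≡ 283 (mod 353)
233^32 ≡ 58 (mod 353)
233^44 ≡ 311 (mod 353)
233^88 ≡ 352 (mod 353)
233^176 ≡ 1 (mod 353) ✓
The smallest such exponent is 176, so the order of 233 is 176.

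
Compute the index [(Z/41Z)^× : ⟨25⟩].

By Lagrange's theorem, ord_41(25) divides φ(41) = 41 − 1 = 40 = 2^3 · 5.
Divisors of 40: 1, 2, 4, 5, 8, 10, 20, 40.
Compute 25^d (mod 41) for the divisors d until we hit 1:
25^1 ≡ 25 (mod 41)
25^2 ≡ 10 (mod 41)
25^4 ≡ 18 (mod 41)
25^5 ≡ 40 (mod 41)
25^8 ≡ 37 (mod 41)
25^10 ≡ 1 (mod 41) ✓
So ord_41(25) = 10, hence |⟨25⟩| = 10.
[(Z/41Z)^× : ⟨25⟩] = 40/10 = 4.

4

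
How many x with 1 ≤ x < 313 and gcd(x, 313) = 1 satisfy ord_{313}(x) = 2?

1

φ(313) = 313 − 1 = 312 = 2^3 · 3 · 13.
Since (Z/313Z)^× is cyclic of order 312, the number of elements of order d is φ(d) when d | 312 and 0 otherwise.
2 | 312, and φ(2) = 2 − 1 = 1.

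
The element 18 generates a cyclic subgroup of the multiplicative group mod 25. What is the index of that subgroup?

5

The order of 18 must divide φ(25) = φ(5^2) = 5·(5−1) = 20 = 2^2 · 5.
Divisors of 20: 1, 2, 4, 5, 10, 20.
Test each divisor d:
18^1 ≡ 18
18^2 ≡ 24
18^4 ≡ 1
Thus |⟨18⟩| = ord(18) = 4.
[(Z/25Z)^× : ⟨18⟩] = 20/4 = 5.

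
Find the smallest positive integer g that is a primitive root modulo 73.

5

φ(73) = 73 − 1 = 72 = 2^3 · 3^2.
g is a primitive root iff g^(72/q) ≢ 1 (mod 73) for each prime q ∈ {2, 3}.
g = 2: 2^36 ≡ 1 — hits 1, so not a primitive root.
g = 3: 3^36 ≡ 1 — hits 1, so not a primitive root.
g = 4: 4^36 ≡ 1 — hits 1, so not a primitive root.
g = 5: 5^36 ≡ 72; 5^24 ≡ 8 — none is 1, so 5 is a primitive root.
Hence the least primitive root of 73 is 5.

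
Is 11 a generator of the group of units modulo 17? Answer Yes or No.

Yes

φ(17) = 17 − 1 = 16 = 2^4.
An element g generates (Z/17Z)^× iff g^(16/q) ≢ 1 (mod 17) for each prime q ∈ {2}.
11^8 ≡ 16 (mod 17)  [q = 2: ≢ 1 ✓]
None equal 1, so ord_17(11) = 16: 11 is a primitive root.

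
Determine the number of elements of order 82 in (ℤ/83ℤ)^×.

40

φ(83) = 83 − 1 = 82 = 2 · 41.
Since (Z/83Z)^× is cyclic of order 82, the number of elements of order d is φ(d) when d | 82 and 0 otherwise.
82 = 2 · 41 divides 82, and φ(82) = 40.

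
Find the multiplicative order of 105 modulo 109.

9

By Lagrange's theorem, ord_109(105) divides φ(109) = 109 − 1 = 108 = 2^2 · 3^3.
Divisors of 108: 1, 2, 3, 4, 6, 9, 12, 18, 27, 36, 54, 108.
Compute 105^d (mod 109) for the divisors d until we hit 1:
105^1 ≡ 105
105^2 ≡ 16
105^3 ≡ 45
105^4 ≡ 38
105^6 ≡ 63
105^9 ≡ 1
Therefore the multiplicative order of 105 modulo 109 is 9.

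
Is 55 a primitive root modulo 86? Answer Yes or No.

Yes

φ(86) = φ(2)·φ(43) = 1·42 = 42 = 2 · 3 · 7.
An element g generates (Z/86Z)^× iff g^(42/q) ≢ 1 (mod 86) for each prime q ∈ {2, 3, 7}.
55^21 ≡ 85 (mod 86)  [q = 2: ≢ 1 ✓]
55^14 ≡ 79 (mod 86)  [q = 3: ≢ 1 ✓]
55^6 ≡ 21 (mod 86)  [q = 7: ≢ 1 ✓]
All checks pass, so 55 has order 42 and is a primitive root modulo 86.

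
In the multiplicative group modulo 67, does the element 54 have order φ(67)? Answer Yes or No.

No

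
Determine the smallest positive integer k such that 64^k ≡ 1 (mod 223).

37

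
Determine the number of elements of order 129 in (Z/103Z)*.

0

φ(103) = 103 − 1 = 102 = 2 · 3 · 17.
(Z/103Z)^× is cyclic (|G| = 102); a cyclic group of order m has exactly φ(d) elements of each order d | m, and none otherwise.
Since 129 ∤ 102, the count is 0.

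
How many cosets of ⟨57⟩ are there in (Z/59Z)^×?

2

ord(57) | φ(59) = 59 − 1 = 58 = 2 · 29.
Divisors of 58: 1, 2, 29, 58.
Evaluate successive powers at the divisors of 58:
57^1 ≡ 57 (mod 59)
57^2 ≡ 4 (mod 59)
57^29 ≡ 1 (mod 59) ✓
Thus |⟨57⟩| = ord(57) = 29.
Index = |(Z/59Z)^×| / |⟨57⟩| = 58 / 29 = 2.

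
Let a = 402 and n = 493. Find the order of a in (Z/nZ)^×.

112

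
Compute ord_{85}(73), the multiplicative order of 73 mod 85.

16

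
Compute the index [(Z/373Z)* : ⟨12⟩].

Since 12 ∈ (Z/373Z)^×, its order divides φ(373) = 373 − 1 = 372 = 2^2 · 3 · 31.
Divisors of 372: 1, 2, 3, 4, 6, 12, 31, 62, 93, 124, 186, 372.
Compute 12^d (mod 373) for the divisors d until we hit 1:
12^1 ≡ 12
12^2 ≡ 144
12^3 ≡ 236
12^4 ≡ 221
12^6 ≡ 119
12^12 ≡ 360
12^31 ≡ 1
So ord_373(12) = 31, hence |⟨12⟩| = 31.
Index = |(Z/373Z)^×| / |⟨12⟩| = 372 / 31 = 12.

12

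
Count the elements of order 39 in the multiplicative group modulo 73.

0

φ(73) = 73 − 1 = 72 = 2^3 · 3^2.
Since (Z/73Z)^× is cyclic of order 72, the number of elements of order d is φ(d) when d | 72 and 0 otherwise.
39 does not divide 72, so no element of (Z/73Z)^× has order 39.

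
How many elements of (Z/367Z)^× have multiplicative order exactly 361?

φ(367) = 367 − 1 = 366 = 2 · 3 · 61.
(Z/367Z)^× is cyclic (|G| = 366); a cyclic group of order m has exactly φ(d) elements of each order d | m, and none otherwise.
Since 361 ∤ 366, the count is 0.

0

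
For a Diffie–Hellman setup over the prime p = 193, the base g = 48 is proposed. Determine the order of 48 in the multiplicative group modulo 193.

48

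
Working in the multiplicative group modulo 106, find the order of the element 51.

52

ord(51) | φ(106) = φ(2)·φ(53) = 1·52 = 52 = 2^2 · 13.
Divisors of 52: 1, 2, 4, 13, 26, 52.
Check 51^d mod 106 for each divisor in increasing order:
51^1 ≡ 51 (mod 106)
51^2 ≡ 57 (mod 106)
51^4 ≡ 69 (mod 106)
51^13 ≡ 23 (mod 106)
51^26 ≡ 105 (mod 106)
51^52 ≡ 1 (mod 106) ✓
Hence ord(51) = 52.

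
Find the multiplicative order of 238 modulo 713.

330

ord(238) | φ(713) = φ(23·31) = (23−1)·(31−1) = 22·30 = 660 = 2^2 · 3 · 5 · 11.
Divisors of 660: 1, 2, 3, 4, 5, 6, 10, 11, 12, 15, 20, 22, 30, 33, 44, 55, 60, 66, 110, 132, 165, 220, 330, 660.
Evaluate successive powers at the divisors of 660:
238^1 ≡ 238
238^2 ≡ 317
238^3 ≡ 581
238^4 ≡ 669
238^5 ≡ 223
238^6 ≡ 312
238^10 ≡ 532
238^11 ≡ 415
238^12 ≡ 376
238^15 ≡ 278
238^20 ≡ 676
238^22 ≡ 392
238^30 ≡ 280
238^33 ≡ 116
238^44 ≡ 369
238^55 ≡ 553
238^60 ≡ 683
238^66 ≡ 622
238^110 ≡ 645
238^132 ≡ 438
238^165 ≡ 185
238^220 ≡ 346
238^330 ≡ 1
So ord_713(238) = 330.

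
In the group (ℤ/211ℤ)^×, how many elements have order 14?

6

φ(211) = 211 − 1 = 210 = 2 · 3 · 5 · 7.
(Z/211Z)^× is cyclic (|G| = 210); a cyclic group of order m has exactly φ(d) elements of each order d | m, and none otherwise.
14 = 2 · 7 divides 210, and φ(14) = 6.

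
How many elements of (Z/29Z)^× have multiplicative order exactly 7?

6

φ(29) = 29 − 1 = 28 = 2^2 · 7.
In a cyclic group of order 28, there are φ(d) elements of order d for each divisor d of 28, and zero for non-divisors.
7 | 28, and φ(7) = 7 − 1 = 6.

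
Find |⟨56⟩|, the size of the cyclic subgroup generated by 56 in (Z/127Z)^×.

ord(56) | φ(127) = 127 − 1 = 126 = 2 · 3^2 · 7.
Divisors of 126: 1, 2, 3, 6, 7, 9, 14, 18, 21, 42, 63, 126.
Compute 56^d (mod 127) for the divisors d until we hit 1:
56^1 ≡ 56
56^2 ≡ 88
56^3 ≡ 102
56^6 ≡ 117
56^7 ≡ 75
56^9 ≡ 123
56^14 ≡ 37
56^18 ≡ 16
56^21 ≡ 108
56^42 ≡ 107
56^63 ≡ 126
56^126 ≡ 1
The smallest such exponent is 126, so the order of 56 is 126.

126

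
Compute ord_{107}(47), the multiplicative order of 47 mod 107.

Since 47 ∈ (Z/107Z)^×, its order divides φ(107) = 107 − 1 = 106 = 2 · 53.
Divisors of 106: 1, 2, 53, 106.
Test each divisor d:
47^1 ≡ 47
47^2 ≡ 69
47^53 ≡ 1
So ord_107(47) = 53.

53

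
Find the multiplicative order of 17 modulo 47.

23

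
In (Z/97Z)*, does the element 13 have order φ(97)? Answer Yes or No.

Yes

φ(97) = 97 − 1 = 96 = 2^5 · 3.
Test 13^(96/q) mod 97 for each prime factor q of 96:
13^48 ≡ 96 (mod 97)  [q = 2: ≢ 1 ✓]
13^32 ≡ 35 (mod 97)  [q = 3: ≢ 1 ✓]
All checks pass, so 13 has order 96 and is a primitive root modulo 97.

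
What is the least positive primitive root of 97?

φ(97) = 97 − 1 = 96 = 2^5 · 3.
g is a primitive root iff g^(96/q) ≢ 1 (mod 97) for each prime q ∈ {2, 3}.
g = 2: 2^48 ≡ 1 — hits 1, so not a primitive root.
g = 3: 3^48 ≡ 1 — hits 1, so not a primitive root.
g = 4: 4^48 ≡ 1 — hits 1, so not a primitive root.
g = 5: 5^48 ≡ 96; 5^32 ≡ 35 — none is 1, so 5 is a primitive root.
Hence the least primitive root of 97 is 5.

5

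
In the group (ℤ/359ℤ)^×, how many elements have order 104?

0

φ(359) = 359 − 1 = 358 = 2 · 179.
(Z/359Z)^× is cyclic (|G| = 358); a cyclic group of order m has exactly φ(d) elements of each order d | m, and none otherwise.
104 does not divide 358, so no element of (Z/359Z)^× has order 104.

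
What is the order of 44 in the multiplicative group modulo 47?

The order of 44 must divide φ(47) = 47 − 1 = 46 = 2 · 23.
Divisors of 46: 1, 2, 23, 46.
Compute 44^d (mod 47) for the divisors d until we hit 1:
44^1 ≡ 44 (mod 47)
44^2 ≡ 9 (mod 47)
44^23 ≡ 46 (mod 47)
44^46 ≡ 1 (mod 47) ✓
So ord_47(44) = 46.

46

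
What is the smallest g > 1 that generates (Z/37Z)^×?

2

φ(37) = 37 − 1 = 36 = 2^2 · 3^2.
g is a primitive root iff g^(36/q) ≢ 1 (mod 37) for each prime q ∈ {2, 3}.
g = 2: 2^18 ≡ 36; 2^12 ≡ 26 — none is 1, so 2 is a primitive root.
The smallest primitive root modulo 37 is 2.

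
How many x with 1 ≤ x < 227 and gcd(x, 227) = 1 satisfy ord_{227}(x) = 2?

φ(227) = 227 − 1 = 226 = 2 · 113.
In a cyclic group of order 226, there are φ(d) elements of order d for each divisor d of 226, and zero for non-divisors.
2 | 226, and φ(2) = 2 − 1 = 1.

1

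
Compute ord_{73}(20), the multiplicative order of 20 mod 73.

72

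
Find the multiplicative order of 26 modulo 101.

100

Since 26 ∈ (Z/101Z)^×, its order divides φ(101) = 101 − 1 = 100 = 2^2 · 5^2.
Divisors of 100: 1, 2, 4, 5, 10, 20, 25, 50, 100.
Compute 26^d (mod 101) for the divisors d until we hit 1:
26^1 ≡ 26 (mod 101)
26^2 ≡ 70 (mod 101)
26^4 ≡ 52 (mod 101)
26^5 ≡ 39 (mod 101)
26^10 ≡ 6 (mod 101)
26^20 ≡ 36 (mod 101)
26^25 ≡ 91 (mod 101)
26^50 ≡ 100 (mod 101)
26^100 ≡ 1 (mod 101) ✓
Therefore the multiplicative order of 26 modulo 101 is 100.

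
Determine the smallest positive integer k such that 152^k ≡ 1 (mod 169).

39

By Lagrange's theorem, ord_169(152) divides φ(169) = φ(13^2) = 13·(13−1) = 156 = 2^2 · 3 · 13.
Divisors of 156: 1, 2, 3, 4, 6, 12, 13, 26, 39, 52, 78, 156.
Test each divisor d:
152^1 ≡ 152 (mod 169)
152^2 ≡ 120 (mod 169)
152^3 ≡ 157 (mod 169)
152^4 ≡ 35 (mod 169)
152^6 ≡ 144 (mod 169)
152^12 ≡ 118 (mod 169)
152^13 ≡ 22 (mod 169)
152^26 ≡ 146 (mod 169)
152^39 ≡ 1 (mod 169) ✓
The smallest such exponent is 39, so the order of 152 is 39.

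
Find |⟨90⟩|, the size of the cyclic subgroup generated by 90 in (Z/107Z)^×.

The order of 90 must divide φ(107) = 107 − 1 = 106 = 2 · 53.
Divisors of 106: 1, 2, 53, 106.
Check 90^d mod 107 for each divisor in increasing order:
90^1 ≡ 90 (mod 107)
90^2 ≡ 75 (mod 107)
90^53 ≡ 1 (mod 107) ✓
So ord_107(90) = 53.

53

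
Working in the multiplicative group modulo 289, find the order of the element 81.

Since 81 ∈ (Z/289Z)^×, its order divides φ(289) = φ(17^2) = 17·(17−1) = 272 = 2^4 · 17.
Divisors of 272: 1, 2, 4, 8, 16, 17, 34, 68, 136, 272.
Compute 81^d (mod 289) for the divisors d until we hit 1:
81^1 ≡ 81 (mod 289)
81^2 ≡ 203 (mod 289)
81^4 ≡ 171 (mod 289)
81^8 ≡ 52 (mod 289)
81^16 ≡ 103 (mod 289)
81^17 ≡ 251 (mod 289)
81^34 ≡ 288 (mod 289)
81^68 ≡ 1 (mod 289) ✓
So ord_289(81) = 68.

68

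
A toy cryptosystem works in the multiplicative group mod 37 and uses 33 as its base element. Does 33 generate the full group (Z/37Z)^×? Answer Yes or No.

No

φ(37) = 37 − 1 = 36 = 2^2 · 3^2.
Test 33^(36/q) mod 37 for each prime factor q of 36:
33^18 ≡ 1 (mod 37)  [q = 2: ≡ 1 ✗]
33^12 ≡ 10 (mod 37)  [q = 3: ≢ 1 ✓]
Since 33^18 ≡ 1, the order of 33 divides 18 < 36, so 33 is not a primitive root.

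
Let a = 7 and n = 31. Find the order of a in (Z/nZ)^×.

15

The order of 7 must divide φ(31) = 31 − 1 = 30 = 2 · 3 · 5.
Divisors of 30: 1, 2, 3, 5, 6, 10, 15, 30.
Check 7^d mod 31 for each divisor in increasing order:
7^1 ≡ 7
7^2 ≡ 18
7^3 ≡ 2
7^5 ≡ 5
7^6 ≡ 4
7^10 ≡ 25
7^15 ≡ 1
Hence ord(7) = 15.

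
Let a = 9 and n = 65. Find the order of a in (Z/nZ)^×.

6

The order of 9 must divide φ(65) = φ(5·13) = (5−1)·(13−1) = 4·12 = 48 = 2^4 · 3.
Divisors of 48: 1, 2, 3, 4, 6, 8, 12, 16, 24, 48.
Evaluate successive powers at the divisors of 48:
9^1 ≡ 9 (mod 65)
9^2 ≡ 16 (mod 65)
9^3 ≡ 14 (mod 65)
9^4 ≡ 61 (mod 65)
9^6 ≡ 1 (mod 65) ✓
The smallest such exponent is 6, so the order of 9 is 6.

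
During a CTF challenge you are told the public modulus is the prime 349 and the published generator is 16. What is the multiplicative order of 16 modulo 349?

87

Since 16 ∈ (Z/349Z)^×, its order divides φ(349) = 349 − 1 = 348 = 2^2 · 3 · 29.
Divisors of 348: 1, 2, 3, 4, 6, 12, 29, 58, 87, 116, 174, 348.
Test each divisor d:
16^1 ≡ 16
16^2 ≡ 256
16^3 ≡ 257
16^4 ≡ 273
16^6 ≡ 88
16^12 ≡ 66
16^29 ≡ 226
16^58 ≡ 122
16^87 ≡ 1
Hence ord(16) = 87.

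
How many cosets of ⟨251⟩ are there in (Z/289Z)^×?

68

The order of 251 must divide φ(289) = φ(17^2) = 17·(17−1) = 272 = 2^4 · 17.
Divisors of 272: 1, 2, 4, 8, 16, 17, 34, 68, 136, 272.
Test each divisor d:
251^1 ≡ 251 (mod 289)
251^2 ≡ 288 (mod 289)
251^4 ≡ 1 (mod 289) ✓
Thus |⟨251⟩| = ord(251) = 4.
[(Z/289Z)^× : ⟨251⟩] = 272/4 = 68.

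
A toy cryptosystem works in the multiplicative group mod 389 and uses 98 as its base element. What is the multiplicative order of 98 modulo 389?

388

ord(98) | φ(389) = 389 − 1 = 388 = 2^2 · 97.
Divisors of 388: 1, 2, 4, 97, 194, 388.
Test each divisor d:
98^1 ≡ 98
98^2 ≡ 268
98^4 ≡ 248
98^97 ≡ 115
98^194 ≡ 388
98^388 ≡ 1
Therefore the multiplicative order of 98 modulo 389 is 388.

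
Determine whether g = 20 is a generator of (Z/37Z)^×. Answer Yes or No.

Yes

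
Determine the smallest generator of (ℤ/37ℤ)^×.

φ(37) = 37 − 1 = 36 = 2^2 · 3^2.
Test candidates g = 2, 3, … against the prime factors q ∈ {2, 3} of φ(37): g is a generator iff g^(36/q) ≢ 1 for every such q.
g = 2: 2^18 ≡ 36; 2^12 ≡ 26 — none is 1, so 2 is a primitive root.
So 2 is the smallest generator of (Z/37Z)^×.

2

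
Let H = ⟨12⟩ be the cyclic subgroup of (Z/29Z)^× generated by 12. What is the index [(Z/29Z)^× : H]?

Since 12 ∈ (Z/29Z)^×, its order divides φ(29) = 29 − 1 = 28 = 2^2 · 7.
Divisors of 28: 1, 2, 4, 7, 14, 28.
Compute 12^d (mod 29) for the divisors d until we hit 1:
12^1 ≡ 12
12^2 ≡ 28
12^4 ≡ 1
So ord_29(12) = 4, hence |⟨12⟩| = 4.
[(Z/29Z)^× : ⟨12⟩] = 28/4 = 7.

7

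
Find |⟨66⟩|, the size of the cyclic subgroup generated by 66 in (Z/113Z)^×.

112

By Lagrange's theorem, ord_113(66) divides φ(113) = 113 − 1 = 112 = 2^4 · 7.
Divisors of 112: 1, 2, 4, 7, 8, 14, 16, 28, 56, 112.
Compute 66^d (mod 113) for the divisors d until we hit 1:
66^1 ≡ 66
66^2 ≡ 62
66^4 ≡ 2
66^7 ≡ 48
66^8 ≡ 4
66^14 ≡ 44
66^16 ≡ 16
66^28 ≡ 15
66^56 ≡ 112
66^112 ≡ 1
Hence ord(66) = 112.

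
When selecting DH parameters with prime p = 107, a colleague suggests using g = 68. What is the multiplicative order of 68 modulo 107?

By Lagrange's theorem, ord_107(68) divides φ(107) = 107 − 1 = 106 = 2 · 53.
Divisors of 106: 1, 2, 53, 106.
Evaluate successive powers at the divisors of 106:
68^1 ≡ 68
68^2 ≡ 23
68^53 ≡ 106
68^106 ≡ 1
So ord_107(68) = 106.

106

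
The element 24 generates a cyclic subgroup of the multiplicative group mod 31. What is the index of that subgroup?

By Lagrange's theorem, ord_31(24) divides φ(31) = 31 − 1 = 30 = 2 · 3 · 5.
Divisors of 30: 1, 2, 3, 5, 6, 10, 15, 30.
Evaluate successive powers at the divisors of 30:
24^1 ≡ 24 (mod 31)
24^2 ≡ 18 (mod 31)
24^3 ≡ 29 (mod 31)
24^5 ≡ 26 (mod 31)
24^6 ≡ 4 (mod 31)
24^10 ≡ 25 (mod 31)
24^15 ≡ 30 (mod 31)
24^30 ≡ 1 (mod 31) ✓
So ord_31(24) = 30, hence |⟨24⟩| = 30.
[(Z/31Z)^× : ⟨24⟩] = 30/30 = 1.

1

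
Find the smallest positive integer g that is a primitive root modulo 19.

2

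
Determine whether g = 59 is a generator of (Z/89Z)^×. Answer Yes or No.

φ(89) = 89 − 1 = 88 = 2^3 · 11.
An element g generates (Z/89Z)^× iff g^(88/q) ≢ 1 (mod 89) for each prime q ∈ {2, 11}.
59^44 ≡ 88 (mod 89)  [q = 2: ≢ 1 ✓]
59^8 ≡ 32 (mod 89)  [q = 11: ≢ 1 ✓]
All checks pass, so 59 has order 88 and is a primitive root modulo 89.

Yes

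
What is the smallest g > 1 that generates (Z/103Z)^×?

5

φ(103) = 103 − 1 = 102 = 2 · 3 · 17.
g is a primitive root iff g^(102/q) ≢ 1 (mod 103) for each prime q ∈ {2, 3, 17}.
g = 2: 2^51 ≡ 1 — hits 1, so not a primitive root.
g = 3: 3^51 ≡ 102; 3^34 ≡ 1 — hits 1, so not a primitive root.
g = 4: 4^51 ≡ 1 — hits 1, so not a primitive root.
g = 5: 5^51 ≡ 102; 5^34 ≡ 56; 5^6 ≡ 72 — none is 1, so 5 is a primitive root.
Hence the least primitive root of 103 is 5.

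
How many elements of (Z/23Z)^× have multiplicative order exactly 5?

0

φ(23) = 23 − 1 = 22 = 2 · 11.
Since (Z/23Z)^× is cyclic of order 22, the number of elements of order d is φ(d) when d | 22 and 0 otherwise.
5 does not divide 22, so no element of (Z/23Z)^× has order 5.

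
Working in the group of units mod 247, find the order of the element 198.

The order of 198 must divide φ(247) = φ(13·19) = (13−1)·(19−1) = 12·18 = 216 = 2^3 · 3^3.
Divisors of 216: 1, 2, 3, 4, 6, 8, 9, 12, 18, 24, 27, 36, 54, 72, 108, 216.
Check 198^d mod 247 for each divisor in increasing order:
198^1 ≡ 198
198^2 ≡ 178
198^3 ≡ 170
198^4 ≡ 68
198^6 ≡ 1
So ord_247(198) = 6.

6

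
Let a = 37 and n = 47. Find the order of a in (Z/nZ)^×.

23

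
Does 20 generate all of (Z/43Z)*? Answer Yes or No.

Yes

φ(43) = 43 − 1 = 42 = 2 · 3 · 7.
An element g generates (Z/43Z)^× iff g^(42/q) ≢ 1 (mod 43) for each prime q ∈ {2, 3, 7}.
20^21 ≡ 42 (mod 43)  [q = 2: ≢ 1 ✓]
20^14 ≡ 36 (mod 43)  [q = 3: ≢ 1 ✓]
20^6 ≡ 4 (mod 43)  [q = 7: ≢ 1 ✓]
All checks pass, so 20 has order 42 and is a primitive root modulo 43.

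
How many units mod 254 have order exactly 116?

φ(254) = φ(2)·φ(127) = 1·126 = 126 = 2 · 3^2 · 7.
Since (Z/254Z)^× is cyclic of order 126, the number of elements of order d is φ(d) when d | 126 and 0 otherwise.
116 does not divide 126, so no element of (Z/254Z)^× has order 116.

0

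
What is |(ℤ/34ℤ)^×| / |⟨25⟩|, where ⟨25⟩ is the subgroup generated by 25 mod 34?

The order of 25 must divide φ(34) = φ(2)·φ(17) = 1·16 = 16 = 2^4.
Divisors of 16: 1, 2, 4, 8, 16.
Test each divisor d:
25^1 ≡ 25 (mod 34)
25^2 ≡ 13 (mod 34)
25^4 ≡ 33 (mod 34)
25^8 ≡ 1 (mod 34) ✓
The order of 25 is 8, so the subgroup it generates has 8 elements.
Index = |(Z/34Z)^×| / |⟨25⟩| = 16 / 8 = 2.

2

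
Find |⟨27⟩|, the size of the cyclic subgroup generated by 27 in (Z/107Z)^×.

53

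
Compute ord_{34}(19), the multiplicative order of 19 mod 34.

ord(19) | φ(34) = φ(2)·φ(17) = 1·16 = 16 = 2^4.
Divisors of 16: 1, 2, 4, 8, 16.
Check 19^d mod 34 for each divisor in increasing order:
19^1 ≡ 19
19^2 ≡ 21
19^4 ≡ 33
19^8 ≡ 1
So ord_34(19) = 8.

8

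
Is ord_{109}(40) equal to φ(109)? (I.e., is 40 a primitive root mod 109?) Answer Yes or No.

φ(109) = 109 − 1 = 108 = 2^2 · 3^3.
40 is a primitive root mod 109 iff 40^(φ(109)/q) ≢ 1 for every prime q | φ(109), i.e. q ∈ {2, 3}.
40^54 ≡ 108 (mod 109)  [q = 2: ≢ 1 ✓]
40^36 ≡ 63 (mod 109)  [q = 3: ≢ 1 ✓]
None equal 1, so ord_109(40) = 108: 40 is a primitive root.

Yes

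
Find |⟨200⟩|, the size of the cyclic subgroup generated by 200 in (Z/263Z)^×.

131

The order of 200 must divide φ(263) = 263 − 1 = 262 = 2 · 131.
Divisors of 262: 1, 2, 131, 262.
Test each divisor d:
200^1 ≡ 200
200^2 ≡ 24
200^131 ≡ 1
Hence ord(200) = 131.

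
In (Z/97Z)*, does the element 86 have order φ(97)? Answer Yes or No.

φ(97) = 97 − 1 = 96 = 2^5 · 3.
86 is a primitive root mod 97 iff 86^(φ(97)/q) ≢ 1 for every prime q | φ(97), i.e. q ∈ {2, 3}.
86^48 ≡ 1 (mod 97)  [q = 2: ≡ 1 ✗]
86^32 ≡ 61 (mod 97)  [q = 3: ≢ 1 ✓]
Since 86^48 ≡ 1, the order of 86 divides 48 < 96, so 86 is not a primitive root.

No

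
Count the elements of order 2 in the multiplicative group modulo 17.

1

φ(17) = 17 − 1 = 16 = 2^4.
(Z/17Z)^× is cyclic (|G| = 16); a cyclic group of order m has exactly φ(d) elements of each order d | m, and none otherwise.
2 | 16, and φ(2) = 2 − 1 = 1.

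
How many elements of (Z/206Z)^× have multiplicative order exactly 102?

φ(206) = φ(2)·φ(103) = 1·102 = 102 = 2 · 3 · 17.
(Z/206Z)^× is cyclic (|G| = 102); a cyclic group of order m has exactly φ(d) elements of each order d | m, and none otherwise.
102 = 2 · 3 · 17 divides 102, and φ(102) = 32.

32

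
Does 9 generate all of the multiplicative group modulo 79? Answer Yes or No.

φ(79) = 79 − 1 = 78 = 2 · 3 · 13.
An element g generates (Z/79Z)^× iff g^(78/q) ≢ 1 (mod 79) for each prime q ∈ {2, 3, 13}.
9^39 ≡ 1 (mod 79)  [q = 2: ≡ 1 ✗]
9^26 ≡ 55 (mod 79)  [q = 3: ≢ 1 ✓]
9^6 ≡ 8 (mod 79)  [q = 13: ≢ 1 ✓]
9^39 ≡ 1 shows ord(9) | 39, strictly less than φ(79); not a primitive root.

No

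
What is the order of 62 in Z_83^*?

By Lagrange's theorem, ord_83(62) divides φ(83) = 83 − 1 = 82 = 2 · 41.
Divisors of 82: 1, 2, 41, 82.
Evaluate successive powers at the divisors of 82:
62^1 ≡ 62 (mod 83)
62^2 ≡ 26 (mod 83)
62^41 ≡ 82 (mod 83)
62^82 ≡ 1 (mod 83) ✓
Therefore the multiplicative order of 62 modulo 83 is 82.

82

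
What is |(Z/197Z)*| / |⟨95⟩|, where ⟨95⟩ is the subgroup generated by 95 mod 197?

1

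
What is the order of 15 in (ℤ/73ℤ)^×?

72

The order of 15 must divide φ(73) = 73 − 1 = 72 = 2^3 · 3^2.
Divisors of 72: 1, 2, 3, 4, 6, 8, 9, 12, 18, 24, 36, 72.
Test each divisor d:
15^1 ≡ 15 (mod 73)
15^2 ≡ 6 (mod 73)
15^3 ≡ 17 (mod 73)
15^4 ≡ 36 (mod 73)
15^6 ≡ 70 (mod 73)
15^8 ≡ 55 (mod 73)
15^9 ≡ 22 (mod 73)
15^12 ≡ 9 (mod 73)
15^18 ≡ 46 (mod 73)
15^24 ≡ 8 (mod 73)
15^36 ≡ 72 (mod 73)
15^72 ≡ 1 (mod 73) ✓
Therefore the multiplicative order of 15 modulo 73 is 72.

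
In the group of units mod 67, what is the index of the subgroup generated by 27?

By Lagrange's theorem, ord_67(27) divides φ(67) = 67 − 1 = 66 = 2 · 3 · 11.
Divisors of 66: 1, 2, 3, 6, 11, 22, 33, 66.
Compute 27^d (mod 67) for the divisors d until we hit 1:
27^1 ≡ 27 (mod 67)
27^2 ≡ 59 (mod 67)
27^3 ≡ 52 (mod 67)
27^6 ≡ 24 (mod 67)
27^11 ≡ 66 (mod 67)
27^22 ≡ 1 (mod 67) ✓
So ord_67(27) = 22, hence |⟨27⟩| = 22.
The index is φ(67) / ord(27) = 66 / 22 = 3.

3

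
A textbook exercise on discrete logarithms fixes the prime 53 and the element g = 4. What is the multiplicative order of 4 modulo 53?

26

Since 4 ∈ (Z/53Z)^×, its order divides φ(53) = 53 − 1 = 52 = 2^2 · 13.
Divisors of 52: 1, 2, 4, 13, 26, 52.
Evaluate successive powers at the divisors of 52:
4^1 ≡ 4
4^2 ≡ 16
4^4 ≡ 44
4^13 ≡ 52
4^26 ≡ 1
Hence ord(4) = 26.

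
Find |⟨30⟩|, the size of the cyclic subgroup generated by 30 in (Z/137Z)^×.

68

Since 30 ∈ (Z/137Z)^×, its order divides φ(137) = 137 − 1 = 136 = 2^3 · 17.
Divisors of 136: 1, 2, 4, 8, 17, 34, 68, 136.
Compute 30^d (mod 137) for the divisors d until we hit 1:
30^1 ≡ 30
30^2 ≡ 78
30^4 ≡ 56
30^8 ≡ 122
30^17 ≡ 37
30^34 ≡ 136
30^68 ≡ 1
The smallest such exponent is 68, so the order of 30 is 68.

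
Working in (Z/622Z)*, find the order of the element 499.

By Lagrange's theorem, ord_622(499) divides φ(622) = φ(2)·φ(311) = 1·310 = 310 = 2 · 5 · 31.
Divisors of 310: 1, 2, 5, 10, 31, 62, 155, 310.
Evaluate successive powers at the divisors of 310:
499^1 ≡ 499
499^2 ≡ 201
499^5 ≡ 457
499^10 ≡ 479
499^31 ≡ 363
499^62 ≡ 527
499^155 ≡ 1
Therefore the multiplicative order of 499 modulo 622 is 155.

155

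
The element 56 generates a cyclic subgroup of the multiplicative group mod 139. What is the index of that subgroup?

Since 56 ∈ (Z/139Z)^×, its order divides φ(139) = 139 − 1 = 138 = 2 · 3 · 23.
Divisors of 138: 1, 2, 3, 6, 23, 46, 69, 138.
Check 56^d mod 139 for each divisor in increasing order:
56^1 ≡ 56 (mod 139)
56^2 ≡ 78 (mod 139)
56^3 ≡ 59 (mod 139)
56^6 ≡ 6 (mod 139)
56^23 ≡ 43 (mod 139)
56^46 ≡ 42 (mod 139)
56^69 ≡ 138 (mod 139)
56^138 ≡ 1 (mod 139) ✓
So ord_139(56) = 138, hence |⟨56⟩| = 138.
[(Z/139Z)^× : ⟨56⟩] = 138/138 = 1.

1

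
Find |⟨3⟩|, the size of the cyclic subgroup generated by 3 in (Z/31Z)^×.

30

ord(3) | φ(31) = 31 − 1 = 30 = 2 · 3 · 5.
Divisors of 30: 1, 2, 3, 5, 6, 10, 15, 30.
Evaluate successive powers at the divisors of 30:
3^1 ≡ 3 (mod 31)
3^2 ≡ 9 (mod 31)
3^3 ≡ 27 (mod 31)
3^5 ≡ 26 (mod 31)
3^6 ≡ 16 (mod 31)
3^10 ≡ 25 (mod 31)
3^15 ≡ 30 (mod 31)
3^30 ≡ 1 (mod 31) ✓
So ord_31(3) = 30.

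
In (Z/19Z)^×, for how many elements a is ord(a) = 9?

φ(19) = 19 − 1 = 18 = 2 · 3^2.
Since (Z/19Z)^× is cyclic of order 18, the number of elements of order d is φ(d) when d | 18 and 0 otherwise.
9 = 3^2 divides 18, and φ(9) = 6.

6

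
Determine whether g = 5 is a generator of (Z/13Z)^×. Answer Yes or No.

φ(13) = 13 − 1 = 12 = 2^2 · 3.
An element g generates (Z/13Z)^× iff g^(12/q) ≢ 1 (mod 13) for each prime q ∈ {2, 3}.
5^6 ≡ 12 (mod 13)  [q = 2: ≢ 1 ✓]
5^4 ≡ 1 (mod 13)  [q = 3: ≡ 1 ✗]
5^4 ≡ 1 shows ord(5) | 4, strictly less than φ(13); not a primitive root.

No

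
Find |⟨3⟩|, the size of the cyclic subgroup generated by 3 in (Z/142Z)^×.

35

Since 3 ∈ (Z/142Z)^×, its order divides φ(142) = φ(2)·φ(71) = 1·70 = 70 = 2 · 5 · 7.
Divisors of 70: 1, 2, 5, 7, 10, 14, 35, 70.
Test each divisor d:
3^1 ≡ 3
3^2 ≡ 9
3^5 ≡ 101
3^7 ≡ 57
3^10 ≡ 119
3^14 ≡ 125
3^35 ≡ 1
So ord_142(3) = 35.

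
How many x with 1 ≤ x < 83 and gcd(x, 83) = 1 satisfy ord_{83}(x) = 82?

40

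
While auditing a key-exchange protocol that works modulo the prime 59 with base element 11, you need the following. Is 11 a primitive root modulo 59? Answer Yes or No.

Yes

φ(59) = 59 − 1 = 58 = 2 · 29.
Test 11^(58/q) mod 59 for each prime factor q of 58:
11^29 ≡ 58 (mod 59)  [q = 2: ≢ 1 ✓]
11^2 ≡ 3 (mod 59)  [q = 29: ≢ 1 ✓]
Every test exponent gives a nontrivial residue, hence 11 generates the full group.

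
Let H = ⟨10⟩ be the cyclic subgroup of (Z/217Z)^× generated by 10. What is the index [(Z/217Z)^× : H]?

6

By Lagrange's theorem, ord_217(10) divides φ(217) = φ(7·31) = (7−1)·(31−1) = 6·30 = 180 = 2^2 · 3^2 · 5.
Divisors of 180: 1, 2, 3, 4, 5, 6, 9, 10, 12, 15, 18, 20, 30, 36, 45, 60, 90, 180.
Test each divisor d:
10^1 ≡ 10
10^2 ≡ 100
10^3 ≡ 132
10^4 ≡ 18
10^5 ≡ 180
10^6 ≡ 64
10^9 ≡ 202
10^10 ≡ 67
10^12 ≡ 190
10^15 ≡ 125
10^18 ≡ 8
10^20 ≡ 149
10^30 ≡ 1
So ord_217(10) = 30, hence |⟨10⟩| = 30.
[(Z/217Z)^× : ⟨10⟩] = 180/30 = 6.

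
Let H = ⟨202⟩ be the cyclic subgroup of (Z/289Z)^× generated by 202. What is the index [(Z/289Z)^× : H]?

Since 202 ∈ (Z/289Z)^×, its order divides φ(289) = φ(17^2) = 17·(17−1) = 272 = 2^4 · 17.
Divisors of 272: 1, 2, 4, 8, 16, 17, 34, 68, 136, 272.
Evaluate successive powers at the divisors of 272:
202^1 ≡ 202 (mod 289)
202^2 ≡ 55 (mod 289)
202^4 ≡ 135 (mod 289)
202^8 ≡ 18 (mod 289)
202^16 ≡ 35 (mod 289)
202^17 ≡ 134 (mod 289)
202^34 ≡ 38 (mod 289)
202^68 ≡ 288 (mod 289)
202^136 ≡ 1 (mod 289) ✓
The order of 202 is 136, so the subgroup it generates has 136 elements.
Index = |(Z/289Z)^×| / |⟨202⟩| = 272 / 136 = 2.

2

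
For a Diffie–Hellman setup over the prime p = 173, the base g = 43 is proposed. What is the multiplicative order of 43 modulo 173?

By Lagrange's theorem, ord_173(43) divides φ(173) = 173 − 1 = 172 = 2^2 · 43.
Divisors of 172: 1, 2, 4, 43, 86, 172.
Check 43^d mod 173 for each divisor in increasing order:
43^1 ≡ 43
43^2 ≡ 119
43^4 ≡ 148
43^43 ≡ 1
The smallest such exponent is 43, so the order of 43 is 43.

43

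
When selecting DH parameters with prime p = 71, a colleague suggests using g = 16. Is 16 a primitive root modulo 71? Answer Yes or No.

φ(71) = 71 − 1 = 70 = 2 · 5 · 7.
Test 16^(70/q) mod 71 for each prime factor q of 70:
16^35 ≡ 1 (mod 71)  [q = 2: ≡ 1 ✗]
16^14 ≡ 25 (mod 71)  [q = 5: ≢ 1 ✓]
16^10 ≡ 32 (mod 71)  [q = 7: ≢ 1 ✓]
Since 16^35 ≡ 1, the order of 16 divides 35 < 70, so 16 is not a primitive root.

No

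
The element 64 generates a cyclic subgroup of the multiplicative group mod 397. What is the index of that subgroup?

18

The order of 64 must divide φ(397) = 397 − 1 = 396 = 2^2 · 3^2 · 11.
Divisors of 396: 1, 2, 3, 4, 6, 9, 11, 12, 18, 22, 33, 36, 44, 66, 99, 132, 198, 396.
Test each divisor d:
64^1 ≡ 64 (mod 397)
64^2 ≡ 126 (mod 397)
64^3 ≡ 124 (mod 397)
64^4 ≡ 393 (mod 397)
64^6 ≡ 290 (mod 397)
64^9 ≡ 230 (mod 397)
64^11 ≡ 396 (mod 397)
64^12 ≡ 333 (mod 397)
64^18 ≡ 99 (mod 397)
64^22 ≡ 1 (mod 397) ✓
Thus |⟨64⟩| = ord(64) = 22.
Index = |(Z/397Z)^×| / |⟨64⟩| = 396 / 22 = 18.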